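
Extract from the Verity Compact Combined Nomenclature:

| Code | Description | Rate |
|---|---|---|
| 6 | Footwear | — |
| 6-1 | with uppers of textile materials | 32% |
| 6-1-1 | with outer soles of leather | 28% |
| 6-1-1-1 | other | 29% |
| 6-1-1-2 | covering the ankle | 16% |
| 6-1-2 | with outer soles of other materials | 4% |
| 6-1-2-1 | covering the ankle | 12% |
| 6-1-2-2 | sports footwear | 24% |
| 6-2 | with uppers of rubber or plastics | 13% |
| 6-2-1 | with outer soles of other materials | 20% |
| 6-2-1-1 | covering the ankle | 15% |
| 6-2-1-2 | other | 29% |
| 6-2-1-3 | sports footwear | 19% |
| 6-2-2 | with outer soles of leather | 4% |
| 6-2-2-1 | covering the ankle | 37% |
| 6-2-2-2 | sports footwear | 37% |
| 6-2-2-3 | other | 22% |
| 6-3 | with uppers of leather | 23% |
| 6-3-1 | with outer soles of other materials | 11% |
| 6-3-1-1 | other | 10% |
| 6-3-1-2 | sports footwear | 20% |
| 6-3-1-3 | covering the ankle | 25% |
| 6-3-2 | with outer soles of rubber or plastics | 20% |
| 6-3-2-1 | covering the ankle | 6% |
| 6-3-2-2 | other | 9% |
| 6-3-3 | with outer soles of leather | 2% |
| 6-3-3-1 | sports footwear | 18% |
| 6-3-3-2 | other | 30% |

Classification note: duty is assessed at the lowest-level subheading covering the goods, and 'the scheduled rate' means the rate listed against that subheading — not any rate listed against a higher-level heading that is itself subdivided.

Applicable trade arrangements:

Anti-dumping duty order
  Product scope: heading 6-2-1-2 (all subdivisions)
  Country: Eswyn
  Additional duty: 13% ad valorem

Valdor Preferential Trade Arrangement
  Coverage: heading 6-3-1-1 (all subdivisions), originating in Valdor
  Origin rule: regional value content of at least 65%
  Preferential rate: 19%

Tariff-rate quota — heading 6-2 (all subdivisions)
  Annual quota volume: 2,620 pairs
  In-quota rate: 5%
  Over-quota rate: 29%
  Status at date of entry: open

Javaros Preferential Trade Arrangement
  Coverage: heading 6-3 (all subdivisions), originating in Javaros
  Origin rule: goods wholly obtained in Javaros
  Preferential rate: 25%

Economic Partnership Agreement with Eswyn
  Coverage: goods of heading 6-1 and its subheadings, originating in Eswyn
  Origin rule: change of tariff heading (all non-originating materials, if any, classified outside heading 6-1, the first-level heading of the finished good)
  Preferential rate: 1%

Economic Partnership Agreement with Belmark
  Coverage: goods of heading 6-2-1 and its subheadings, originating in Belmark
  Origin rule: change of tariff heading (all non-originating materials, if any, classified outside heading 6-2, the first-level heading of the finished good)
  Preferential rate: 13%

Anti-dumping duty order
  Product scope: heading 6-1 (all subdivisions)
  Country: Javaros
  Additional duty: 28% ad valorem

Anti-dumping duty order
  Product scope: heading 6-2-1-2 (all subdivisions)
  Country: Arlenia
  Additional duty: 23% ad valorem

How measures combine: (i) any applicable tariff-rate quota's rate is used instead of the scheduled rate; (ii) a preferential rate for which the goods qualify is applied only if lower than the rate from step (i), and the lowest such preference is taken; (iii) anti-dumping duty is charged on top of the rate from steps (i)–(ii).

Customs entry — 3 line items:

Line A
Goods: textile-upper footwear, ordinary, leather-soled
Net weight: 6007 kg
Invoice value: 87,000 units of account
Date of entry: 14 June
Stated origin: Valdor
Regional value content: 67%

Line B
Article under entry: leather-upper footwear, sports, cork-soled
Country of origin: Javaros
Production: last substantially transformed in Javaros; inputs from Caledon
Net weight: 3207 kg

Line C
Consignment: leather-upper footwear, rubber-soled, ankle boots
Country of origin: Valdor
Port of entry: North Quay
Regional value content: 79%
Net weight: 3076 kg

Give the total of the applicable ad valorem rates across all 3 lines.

Line A: textile-upper → 6-1; leather-soled → 6-1-1; ordinary → 6-1-1-1. Scheduled 29%. Valdor agreement on 6-3-1-1: 6-1-1-1 not covered. → 29%.
Line B: leather-upper → 6-3; cork-soled → 6-3-1; sports → 6-3-1-2. Scheduled 20%. Javaros agreement on 6-3: not wholly obtained. → 20%.
Line C: leather-upper → 6-3; rubber-soled → 6-3-2; ankle boots → 6-3-2-1. Scheduled 6%. Valdor agreement on 6-3-1-1: 6-3-2-1 not covered. → 6%.
Sum: 29% + 20% + 6% = 55%.

55%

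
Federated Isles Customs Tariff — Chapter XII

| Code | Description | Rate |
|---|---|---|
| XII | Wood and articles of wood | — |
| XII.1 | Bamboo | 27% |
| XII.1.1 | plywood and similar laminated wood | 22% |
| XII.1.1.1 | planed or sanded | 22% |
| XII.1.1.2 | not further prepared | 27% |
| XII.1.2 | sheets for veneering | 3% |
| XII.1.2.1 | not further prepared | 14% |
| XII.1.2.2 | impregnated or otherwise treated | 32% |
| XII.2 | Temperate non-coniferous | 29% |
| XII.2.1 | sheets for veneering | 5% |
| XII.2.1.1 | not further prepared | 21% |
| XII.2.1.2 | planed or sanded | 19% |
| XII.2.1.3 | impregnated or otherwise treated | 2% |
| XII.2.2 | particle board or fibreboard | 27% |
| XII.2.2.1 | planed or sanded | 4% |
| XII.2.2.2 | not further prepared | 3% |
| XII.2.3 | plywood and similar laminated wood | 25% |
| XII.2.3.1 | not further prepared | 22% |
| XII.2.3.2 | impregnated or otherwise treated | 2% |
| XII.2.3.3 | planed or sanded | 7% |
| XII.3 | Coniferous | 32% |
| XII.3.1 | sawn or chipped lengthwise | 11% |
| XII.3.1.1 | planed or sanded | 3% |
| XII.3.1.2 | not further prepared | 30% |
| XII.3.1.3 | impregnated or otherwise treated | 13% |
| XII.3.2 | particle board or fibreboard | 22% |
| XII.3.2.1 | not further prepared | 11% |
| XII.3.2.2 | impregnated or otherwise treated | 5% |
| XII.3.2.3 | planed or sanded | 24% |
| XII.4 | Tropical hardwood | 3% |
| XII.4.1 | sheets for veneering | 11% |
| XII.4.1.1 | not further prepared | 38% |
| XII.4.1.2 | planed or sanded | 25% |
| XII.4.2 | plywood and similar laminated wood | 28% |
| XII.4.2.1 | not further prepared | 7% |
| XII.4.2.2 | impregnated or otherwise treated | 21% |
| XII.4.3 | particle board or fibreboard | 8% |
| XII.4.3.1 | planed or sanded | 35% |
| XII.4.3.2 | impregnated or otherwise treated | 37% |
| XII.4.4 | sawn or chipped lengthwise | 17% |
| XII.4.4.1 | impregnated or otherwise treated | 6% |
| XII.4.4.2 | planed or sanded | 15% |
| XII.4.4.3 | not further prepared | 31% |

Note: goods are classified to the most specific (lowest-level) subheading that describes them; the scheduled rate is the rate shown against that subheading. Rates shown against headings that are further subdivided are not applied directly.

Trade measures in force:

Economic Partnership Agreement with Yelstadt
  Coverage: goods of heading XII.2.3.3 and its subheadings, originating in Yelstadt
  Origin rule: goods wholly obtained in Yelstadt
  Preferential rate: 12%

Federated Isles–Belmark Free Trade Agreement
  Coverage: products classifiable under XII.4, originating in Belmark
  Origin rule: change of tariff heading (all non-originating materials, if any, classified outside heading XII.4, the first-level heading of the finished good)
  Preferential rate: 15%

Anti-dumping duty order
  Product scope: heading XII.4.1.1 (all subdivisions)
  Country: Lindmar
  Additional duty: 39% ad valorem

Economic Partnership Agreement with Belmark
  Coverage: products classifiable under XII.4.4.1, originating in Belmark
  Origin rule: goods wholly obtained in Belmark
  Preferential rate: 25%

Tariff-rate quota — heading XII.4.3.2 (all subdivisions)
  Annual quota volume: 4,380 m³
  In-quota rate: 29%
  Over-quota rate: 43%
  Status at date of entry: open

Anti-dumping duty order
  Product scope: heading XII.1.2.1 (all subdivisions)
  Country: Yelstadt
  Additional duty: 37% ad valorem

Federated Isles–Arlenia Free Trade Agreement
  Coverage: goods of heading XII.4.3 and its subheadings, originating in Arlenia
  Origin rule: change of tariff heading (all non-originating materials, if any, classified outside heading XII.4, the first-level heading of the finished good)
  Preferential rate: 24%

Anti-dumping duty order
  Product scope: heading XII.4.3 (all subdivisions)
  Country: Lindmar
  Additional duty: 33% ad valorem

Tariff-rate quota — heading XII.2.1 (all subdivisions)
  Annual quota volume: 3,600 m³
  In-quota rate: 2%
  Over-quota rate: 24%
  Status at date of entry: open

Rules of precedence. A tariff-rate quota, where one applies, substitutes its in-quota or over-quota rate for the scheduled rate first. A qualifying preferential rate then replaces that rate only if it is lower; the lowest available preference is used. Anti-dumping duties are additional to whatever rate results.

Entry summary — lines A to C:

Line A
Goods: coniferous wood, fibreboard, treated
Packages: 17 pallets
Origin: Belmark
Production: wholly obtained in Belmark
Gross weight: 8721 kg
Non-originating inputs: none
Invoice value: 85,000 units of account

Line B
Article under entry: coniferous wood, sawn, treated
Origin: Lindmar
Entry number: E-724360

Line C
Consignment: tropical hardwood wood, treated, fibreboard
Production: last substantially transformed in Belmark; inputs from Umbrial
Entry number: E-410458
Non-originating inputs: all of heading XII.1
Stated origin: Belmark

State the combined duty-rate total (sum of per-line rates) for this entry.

Line A: coniferous → XII.3; fibreboard → XII.3.2; treated → XII.3.2.2. Scheduled 5%. Belmark agreement on XII.4: XII.3.2.2 not covered; Belmark agreement on XII.4.4.1: XII.3.2.2 not covered. → 5%.
Line B: coniferous → XII.3; sawn → XII.3.1; treated → XII.3.1.3. Scheduled 13%. No special measure applies. → 13%.
Line C: tropical hardwood → XII.4; fibreboard → XII.4.3; treated → XII.4.3.2. Scheduled 37%. quota on XII.4.3.2 open → in-quota 29%; Belmark agreement on XII.4: CTH met → 15% available; Belmark agreement on XII.4.4.1: XII.4.3.2 not covered; preferential 15%. → 15%.
Sum: 5% + 13% + 15% = 33%.

33%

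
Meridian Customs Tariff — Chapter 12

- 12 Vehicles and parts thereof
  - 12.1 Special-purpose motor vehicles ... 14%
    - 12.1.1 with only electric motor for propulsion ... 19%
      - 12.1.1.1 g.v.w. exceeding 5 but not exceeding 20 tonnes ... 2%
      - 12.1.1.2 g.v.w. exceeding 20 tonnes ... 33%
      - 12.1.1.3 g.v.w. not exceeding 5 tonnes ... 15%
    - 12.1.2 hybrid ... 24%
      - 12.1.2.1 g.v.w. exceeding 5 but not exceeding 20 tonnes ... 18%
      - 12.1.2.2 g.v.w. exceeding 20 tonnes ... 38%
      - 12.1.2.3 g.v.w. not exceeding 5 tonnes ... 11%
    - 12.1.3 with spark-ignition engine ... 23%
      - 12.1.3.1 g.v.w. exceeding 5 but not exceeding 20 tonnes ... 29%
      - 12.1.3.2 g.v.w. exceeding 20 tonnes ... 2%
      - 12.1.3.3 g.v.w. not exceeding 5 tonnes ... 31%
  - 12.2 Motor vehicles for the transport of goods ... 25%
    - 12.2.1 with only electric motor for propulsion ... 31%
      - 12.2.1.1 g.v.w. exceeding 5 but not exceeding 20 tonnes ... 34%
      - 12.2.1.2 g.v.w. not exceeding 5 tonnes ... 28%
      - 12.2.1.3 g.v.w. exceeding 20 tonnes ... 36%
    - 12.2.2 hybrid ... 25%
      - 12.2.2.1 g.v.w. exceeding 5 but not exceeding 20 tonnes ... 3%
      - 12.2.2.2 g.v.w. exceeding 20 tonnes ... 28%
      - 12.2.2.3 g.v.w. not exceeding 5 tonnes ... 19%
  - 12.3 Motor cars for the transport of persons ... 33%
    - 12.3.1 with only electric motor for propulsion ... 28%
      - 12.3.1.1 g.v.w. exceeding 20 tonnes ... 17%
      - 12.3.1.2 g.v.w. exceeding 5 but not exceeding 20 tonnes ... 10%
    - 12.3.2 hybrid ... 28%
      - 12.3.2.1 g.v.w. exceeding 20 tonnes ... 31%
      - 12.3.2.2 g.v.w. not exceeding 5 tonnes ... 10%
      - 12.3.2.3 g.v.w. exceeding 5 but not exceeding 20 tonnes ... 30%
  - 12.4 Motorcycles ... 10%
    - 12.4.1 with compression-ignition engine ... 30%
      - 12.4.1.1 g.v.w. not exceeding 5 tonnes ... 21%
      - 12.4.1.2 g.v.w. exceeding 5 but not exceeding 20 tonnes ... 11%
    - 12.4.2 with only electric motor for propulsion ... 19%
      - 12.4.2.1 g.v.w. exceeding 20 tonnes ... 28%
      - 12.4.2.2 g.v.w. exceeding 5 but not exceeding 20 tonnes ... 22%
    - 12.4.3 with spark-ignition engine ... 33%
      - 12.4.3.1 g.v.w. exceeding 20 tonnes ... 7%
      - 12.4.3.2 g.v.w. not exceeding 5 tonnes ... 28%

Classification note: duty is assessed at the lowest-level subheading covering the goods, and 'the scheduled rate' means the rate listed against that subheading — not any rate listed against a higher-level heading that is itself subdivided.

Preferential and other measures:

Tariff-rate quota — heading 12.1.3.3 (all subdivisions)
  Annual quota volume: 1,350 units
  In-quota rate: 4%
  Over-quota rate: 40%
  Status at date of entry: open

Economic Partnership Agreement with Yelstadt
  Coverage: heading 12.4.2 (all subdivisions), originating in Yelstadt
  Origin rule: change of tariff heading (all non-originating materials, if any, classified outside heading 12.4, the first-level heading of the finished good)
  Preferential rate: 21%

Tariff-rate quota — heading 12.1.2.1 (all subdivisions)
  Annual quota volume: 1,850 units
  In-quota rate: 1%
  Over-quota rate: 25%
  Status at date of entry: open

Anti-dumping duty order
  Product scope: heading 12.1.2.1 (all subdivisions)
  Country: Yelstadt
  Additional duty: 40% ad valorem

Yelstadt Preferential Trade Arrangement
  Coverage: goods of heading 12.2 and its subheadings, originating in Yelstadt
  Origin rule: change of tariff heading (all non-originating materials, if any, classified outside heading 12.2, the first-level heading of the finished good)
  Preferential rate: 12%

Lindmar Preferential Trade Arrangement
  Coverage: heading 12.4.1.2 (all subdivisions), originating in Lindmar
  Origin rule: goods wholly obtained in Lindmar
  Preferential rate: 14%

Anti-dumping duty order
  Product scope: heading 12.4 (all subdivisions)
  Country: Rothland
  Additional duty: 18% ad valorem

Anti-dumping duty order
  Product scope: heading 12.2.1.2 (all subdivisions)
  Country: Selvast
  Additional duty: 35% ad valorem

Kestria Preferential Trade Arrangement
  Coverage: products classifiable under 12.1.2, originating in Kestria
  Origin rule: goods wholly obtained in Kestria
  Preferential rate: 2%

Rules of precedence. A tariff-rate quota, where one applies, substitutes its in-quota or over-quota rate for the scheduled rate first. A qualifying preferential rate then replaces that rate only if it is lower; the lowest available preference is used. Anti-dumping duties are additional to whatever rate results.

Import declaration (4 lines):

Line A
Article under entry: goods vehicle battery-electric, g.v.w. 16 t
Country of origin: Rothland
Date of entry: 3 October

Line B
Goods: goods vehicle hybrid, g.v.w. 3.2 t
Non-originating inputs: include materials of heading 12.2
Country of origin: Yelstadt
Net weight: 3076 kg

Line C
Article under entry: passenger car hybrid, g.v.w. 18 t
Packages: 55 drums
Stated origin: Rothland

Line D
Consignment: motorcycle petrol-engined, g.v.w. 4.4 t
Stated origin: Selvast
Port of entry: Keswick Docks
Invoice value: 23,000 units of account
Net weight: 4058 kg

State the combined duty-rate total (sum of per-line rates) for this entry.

Line A: goods vehicle → 12.2; battery-electric → 12.2.1; g.v.w. 16 t → 12.2.1.1. Scheduled 34%. No special measure applies. → 34%.
Line B: goods vehicle → 12.2; hybrid → 12.2.2; g.v.w. 3.2 t → 12.2.2.3. Scheduled 19%. Yelstadt agreement on 12.4.2: 12.2.2.3 not covered; Yelstadt agreement on 12.2: CTH not met. → 19%.
Line C: passenger car → 12.3; hybrid → 12.3.2; g.v.w. 18 t → 12.3.2.3. Scheduled 30%. No special measure applies. → 30%.
Line D: motorcycle → 12.4; petrol-engined → 12.4.3; g.v.w. 4.4 t → 12.4.3.2. Scheduled 28%. No special measure applies. → 28%.
Sum: 34% + 19% + 30% + 28% = 111%.

111%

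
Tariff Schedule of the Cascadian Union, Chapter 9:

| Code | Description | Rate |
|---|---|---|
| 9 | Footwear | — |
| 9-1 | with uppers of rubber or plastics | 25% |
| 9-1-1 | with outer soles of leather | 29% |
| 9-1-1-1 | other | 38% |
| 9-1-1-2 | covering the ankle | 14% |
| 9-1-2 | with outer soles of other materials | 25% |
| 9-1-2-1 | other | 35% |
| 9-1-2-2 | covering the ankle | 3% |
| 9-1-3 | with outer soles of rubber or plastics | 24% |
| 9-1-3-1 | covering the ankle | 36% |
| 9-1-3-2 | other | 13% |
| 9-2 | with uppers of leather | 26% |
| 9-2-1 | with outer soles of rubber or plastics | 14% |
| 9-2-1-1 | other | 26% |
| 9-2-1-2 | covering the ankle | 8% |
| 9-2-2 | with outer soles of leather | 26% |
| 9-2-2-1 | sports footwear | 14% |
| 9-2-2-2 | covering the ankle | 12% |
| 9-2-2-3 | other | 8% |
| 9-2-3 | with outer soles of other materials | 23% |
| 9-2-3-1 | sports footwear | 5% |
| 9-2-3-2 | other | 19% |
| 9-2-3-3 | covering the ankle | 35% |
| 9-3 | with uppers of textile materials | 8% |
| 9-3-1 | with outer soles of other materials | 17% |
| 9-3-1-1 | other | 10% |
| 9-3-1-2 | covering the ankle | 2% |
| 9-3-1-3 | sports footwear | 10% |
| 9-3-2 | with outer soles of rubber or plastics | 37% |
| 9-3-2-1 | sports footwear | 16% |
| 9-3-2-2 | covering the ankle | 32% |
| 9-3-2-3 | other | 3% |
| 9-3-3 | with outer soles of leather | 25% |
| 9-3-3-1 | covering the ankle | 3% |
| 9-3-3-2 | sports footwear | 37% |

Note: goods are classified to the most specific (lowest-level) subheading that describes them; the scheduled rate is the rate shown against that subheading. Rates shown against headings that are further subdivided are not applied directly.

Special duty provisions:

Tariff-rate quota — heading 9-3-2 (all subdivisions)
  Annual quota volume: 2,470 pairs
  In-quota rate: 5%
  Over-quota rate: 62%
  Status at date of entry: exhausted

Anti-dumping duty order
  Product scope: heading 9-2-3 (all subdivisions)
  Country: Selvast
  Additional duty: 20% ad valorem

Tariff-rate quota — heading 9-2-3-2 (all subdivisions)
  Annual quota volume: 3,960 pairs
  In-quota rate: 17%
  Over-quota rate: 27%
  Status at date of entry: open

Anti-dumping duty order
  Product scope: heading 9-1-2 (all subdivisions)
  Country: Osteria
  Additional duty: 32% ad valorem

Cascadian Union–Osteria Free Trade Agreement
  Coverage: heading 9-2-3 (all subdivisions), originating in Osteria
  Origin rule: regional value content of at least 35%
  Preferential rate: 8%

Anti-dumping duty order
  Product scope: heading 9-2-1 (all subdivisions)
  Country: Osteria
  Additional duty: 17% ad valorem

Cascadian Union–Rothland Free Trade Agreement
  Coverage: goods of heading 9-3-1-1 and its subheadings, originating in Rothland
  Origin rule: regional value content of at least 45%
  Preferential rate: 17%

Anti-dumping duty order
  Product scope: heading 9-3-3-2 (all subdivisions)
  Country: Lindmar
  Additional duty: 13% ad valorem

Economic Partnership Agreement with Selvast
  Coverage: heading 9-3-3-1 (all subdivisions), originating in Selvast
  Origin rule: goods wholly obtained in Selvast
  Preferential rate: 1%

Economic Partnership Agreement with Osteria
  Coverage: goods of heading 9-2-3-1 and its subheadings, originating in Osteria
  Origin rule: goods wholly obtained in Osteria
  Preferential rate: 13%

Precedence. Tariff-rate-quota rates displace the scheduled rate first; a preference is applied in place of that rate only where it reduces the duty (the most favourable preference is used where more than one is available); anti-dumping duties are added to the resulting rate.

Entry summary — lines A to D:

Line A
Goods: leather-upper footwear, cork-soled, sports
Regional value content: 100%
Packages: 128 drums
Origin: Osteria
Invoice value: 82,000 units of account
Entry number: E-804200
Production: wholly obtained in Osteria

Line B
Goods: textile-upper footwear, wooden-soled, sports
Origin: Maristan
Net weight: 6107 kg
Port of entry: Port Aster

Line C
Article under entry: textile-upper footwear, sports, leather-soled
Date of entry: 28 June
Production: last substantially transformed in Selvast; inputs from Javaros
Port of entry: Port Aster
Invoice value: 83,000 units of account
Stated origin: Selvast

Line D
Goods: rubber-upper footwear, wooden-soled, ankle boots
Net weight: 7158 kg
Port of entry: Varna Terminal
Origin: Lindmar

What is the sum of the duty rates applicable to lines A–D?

55%

Line A: leather-upper → 9-2; cork-soled → 9-2-3; sports → 9-2-3-1. Scheduled 5%. Osteria agreement on 9-2-3: RVC ≥ 35% → 8% available; Osteria agreement on 9-2-3-1: wholly obtained → 13% available; preference 8% not lower than 5% → no reduction. → 5%.
Line B: textile-upper → 9-3; wooden-soled → 9-3-1; sports → 9-3-1-3. Scheduled 10%. No special measure applies. → 10%.
Line C: textile-upper → 9-3; leather-soled → 9-3-3; sports → 9-3-3-2. Scheduled 37%. Selvast agreement on 9-3-3-1: 9-3-3-2 not covered. → 37%.
Line D: rubber-upper → 9-1; wooden-soled → 9-1-2; ankle boots → 9-1-2-2. Scheduled 3%. No special measure applies. → 3%.
Sum: 5% + 10% + 37% + 3% = 55%.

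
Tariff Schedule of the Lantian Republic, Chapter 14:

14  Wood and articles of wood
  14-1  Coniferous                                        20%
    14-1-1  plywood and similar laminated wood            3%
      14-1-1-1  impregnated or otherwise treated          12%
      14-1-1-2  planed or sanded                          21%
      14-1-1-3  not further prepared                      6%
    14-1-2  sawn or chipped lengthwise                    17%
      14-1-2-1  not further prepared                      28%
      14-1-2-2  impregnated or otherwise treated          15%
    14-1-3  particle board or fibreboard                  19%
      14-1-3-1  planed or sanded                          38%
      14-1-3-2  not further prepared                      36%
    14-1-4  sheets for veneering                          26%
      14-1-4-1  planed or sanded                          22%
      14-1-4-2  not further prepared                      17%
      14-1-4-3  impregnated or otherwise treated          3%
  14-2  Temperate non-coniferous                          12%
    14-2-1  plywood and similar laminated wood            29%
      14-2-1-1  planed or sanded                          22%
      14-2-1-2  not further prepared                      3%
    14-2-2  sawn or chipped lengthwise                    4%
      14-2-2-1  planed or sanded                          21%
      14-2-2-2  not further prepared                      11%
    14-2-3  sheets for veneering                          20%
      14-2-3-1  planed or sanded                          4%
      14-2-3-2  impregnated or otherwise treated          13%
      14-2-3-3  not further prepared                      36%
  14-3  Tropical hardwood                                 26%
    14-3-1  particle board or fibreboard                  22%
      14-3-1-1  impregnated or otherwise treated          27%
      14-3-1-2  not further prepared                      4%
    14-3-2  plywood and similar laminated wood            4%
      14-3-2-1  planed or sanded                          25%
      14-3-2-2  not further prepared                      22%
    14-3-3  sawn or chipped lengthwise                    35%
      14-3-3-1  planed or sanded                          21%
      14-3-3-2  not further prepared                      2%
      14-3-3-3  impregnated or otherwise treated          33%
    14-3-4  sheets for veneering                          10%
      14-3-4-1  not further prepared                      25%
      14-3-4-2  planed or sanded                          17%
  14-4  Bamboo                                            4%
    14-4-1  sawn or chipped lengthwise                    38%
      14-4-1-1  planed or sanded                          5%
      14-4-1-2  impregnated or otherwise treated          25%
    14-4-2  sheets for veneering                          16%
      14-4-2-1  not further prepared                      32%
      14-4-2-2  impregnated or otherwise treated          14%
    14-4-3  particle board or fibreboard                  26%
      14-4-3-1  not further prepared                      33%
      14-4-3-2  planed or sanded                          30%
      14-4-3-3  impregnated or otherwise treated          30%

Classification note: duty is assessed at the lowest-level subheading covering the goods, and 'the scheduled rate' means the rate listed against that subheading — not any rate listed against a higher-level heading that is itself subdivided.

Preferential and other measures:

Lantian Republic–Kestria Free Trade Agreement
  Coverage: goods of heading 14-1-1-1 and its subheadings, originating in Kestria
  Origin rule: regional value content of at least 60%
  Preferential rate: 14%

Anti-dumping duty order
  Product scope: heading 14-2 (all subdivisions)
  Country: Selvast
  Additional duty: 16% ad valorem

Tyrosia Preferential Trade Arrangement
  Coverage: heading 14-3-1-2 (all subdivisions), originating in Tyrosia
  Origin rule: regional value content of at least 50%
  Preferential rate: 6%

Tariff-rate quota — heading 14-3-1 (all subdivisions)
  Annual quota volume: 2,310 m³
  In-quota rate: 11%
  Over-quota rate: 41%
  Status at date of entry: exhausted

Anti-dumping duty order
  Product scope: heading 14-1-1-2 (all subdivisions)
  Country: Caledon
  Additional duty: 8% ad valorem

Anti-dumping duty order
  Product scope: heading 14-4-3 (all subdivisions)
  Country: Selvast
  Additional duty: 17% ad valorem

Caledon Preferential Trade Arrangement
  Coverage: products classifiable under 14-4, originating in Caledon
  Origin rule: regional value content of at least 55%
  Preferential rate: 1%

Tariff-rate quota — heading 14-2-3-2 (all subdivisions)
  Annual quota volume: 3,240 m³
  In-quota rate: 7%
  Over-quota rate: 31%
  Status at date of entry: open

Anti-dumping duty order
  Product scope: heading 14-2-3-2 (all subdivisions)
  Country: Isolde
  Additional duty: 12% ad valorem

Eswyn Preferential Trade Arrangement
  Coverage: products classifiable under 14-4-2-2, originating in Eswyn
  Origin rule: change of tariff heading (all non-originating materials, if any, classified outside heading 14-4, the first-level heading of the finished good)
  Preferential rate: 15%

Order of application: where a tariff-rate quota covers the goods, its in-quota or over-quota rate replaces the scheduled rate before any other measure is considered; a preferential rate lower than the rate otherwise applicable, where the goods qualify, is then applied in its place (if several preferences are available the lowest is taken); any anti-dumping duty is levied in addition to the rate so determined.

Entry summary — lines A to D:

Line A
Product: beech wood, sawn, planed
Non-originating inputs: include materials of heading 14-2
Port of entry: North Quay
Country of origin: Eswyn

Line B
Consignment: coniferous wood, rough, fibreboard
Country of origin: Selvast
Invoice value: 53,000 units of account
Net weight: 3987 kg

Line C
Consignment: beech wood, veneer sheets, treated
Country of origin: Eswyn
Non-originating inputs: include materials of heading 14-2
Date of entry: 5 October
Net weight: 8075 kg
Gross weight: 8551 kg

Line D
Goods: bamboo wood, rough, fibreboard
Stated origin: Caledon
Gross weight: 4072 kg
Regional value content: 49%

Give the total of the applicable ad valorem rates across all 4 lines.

Line A: beech → 14-2; sawn → 14-2-2; planed → 14-2-2-1. Scheduled 21%. Eswyn agreement on 14-4-2-2: 14-2-2-1 not covered. → 21%.
Line B: coniferous → 14-1; fibreboard → 14-1-3; rough → 14-1-3-2. Scheduled 36%. No special measure applies. → 36%.
Line C: beech → 14-2; veneer sheets → 14-2-3; treated → 14-2-3-2. Scheduled 13%. quota on 14-2-3-2 open → in-quota 7%; Eswyn agreement on 14-4-2-2: 14-2-3-2 not covered. → 7%.
Line D: bamboo → 14-4; fibreboard → 14-4-3; rough → 14-4-3-1. Scheduled 33%. Caledon agreement on 14-4: RVC < 55%. → 33%.
Sum: 21% + 36% + 7% + 33% = 97%.

97%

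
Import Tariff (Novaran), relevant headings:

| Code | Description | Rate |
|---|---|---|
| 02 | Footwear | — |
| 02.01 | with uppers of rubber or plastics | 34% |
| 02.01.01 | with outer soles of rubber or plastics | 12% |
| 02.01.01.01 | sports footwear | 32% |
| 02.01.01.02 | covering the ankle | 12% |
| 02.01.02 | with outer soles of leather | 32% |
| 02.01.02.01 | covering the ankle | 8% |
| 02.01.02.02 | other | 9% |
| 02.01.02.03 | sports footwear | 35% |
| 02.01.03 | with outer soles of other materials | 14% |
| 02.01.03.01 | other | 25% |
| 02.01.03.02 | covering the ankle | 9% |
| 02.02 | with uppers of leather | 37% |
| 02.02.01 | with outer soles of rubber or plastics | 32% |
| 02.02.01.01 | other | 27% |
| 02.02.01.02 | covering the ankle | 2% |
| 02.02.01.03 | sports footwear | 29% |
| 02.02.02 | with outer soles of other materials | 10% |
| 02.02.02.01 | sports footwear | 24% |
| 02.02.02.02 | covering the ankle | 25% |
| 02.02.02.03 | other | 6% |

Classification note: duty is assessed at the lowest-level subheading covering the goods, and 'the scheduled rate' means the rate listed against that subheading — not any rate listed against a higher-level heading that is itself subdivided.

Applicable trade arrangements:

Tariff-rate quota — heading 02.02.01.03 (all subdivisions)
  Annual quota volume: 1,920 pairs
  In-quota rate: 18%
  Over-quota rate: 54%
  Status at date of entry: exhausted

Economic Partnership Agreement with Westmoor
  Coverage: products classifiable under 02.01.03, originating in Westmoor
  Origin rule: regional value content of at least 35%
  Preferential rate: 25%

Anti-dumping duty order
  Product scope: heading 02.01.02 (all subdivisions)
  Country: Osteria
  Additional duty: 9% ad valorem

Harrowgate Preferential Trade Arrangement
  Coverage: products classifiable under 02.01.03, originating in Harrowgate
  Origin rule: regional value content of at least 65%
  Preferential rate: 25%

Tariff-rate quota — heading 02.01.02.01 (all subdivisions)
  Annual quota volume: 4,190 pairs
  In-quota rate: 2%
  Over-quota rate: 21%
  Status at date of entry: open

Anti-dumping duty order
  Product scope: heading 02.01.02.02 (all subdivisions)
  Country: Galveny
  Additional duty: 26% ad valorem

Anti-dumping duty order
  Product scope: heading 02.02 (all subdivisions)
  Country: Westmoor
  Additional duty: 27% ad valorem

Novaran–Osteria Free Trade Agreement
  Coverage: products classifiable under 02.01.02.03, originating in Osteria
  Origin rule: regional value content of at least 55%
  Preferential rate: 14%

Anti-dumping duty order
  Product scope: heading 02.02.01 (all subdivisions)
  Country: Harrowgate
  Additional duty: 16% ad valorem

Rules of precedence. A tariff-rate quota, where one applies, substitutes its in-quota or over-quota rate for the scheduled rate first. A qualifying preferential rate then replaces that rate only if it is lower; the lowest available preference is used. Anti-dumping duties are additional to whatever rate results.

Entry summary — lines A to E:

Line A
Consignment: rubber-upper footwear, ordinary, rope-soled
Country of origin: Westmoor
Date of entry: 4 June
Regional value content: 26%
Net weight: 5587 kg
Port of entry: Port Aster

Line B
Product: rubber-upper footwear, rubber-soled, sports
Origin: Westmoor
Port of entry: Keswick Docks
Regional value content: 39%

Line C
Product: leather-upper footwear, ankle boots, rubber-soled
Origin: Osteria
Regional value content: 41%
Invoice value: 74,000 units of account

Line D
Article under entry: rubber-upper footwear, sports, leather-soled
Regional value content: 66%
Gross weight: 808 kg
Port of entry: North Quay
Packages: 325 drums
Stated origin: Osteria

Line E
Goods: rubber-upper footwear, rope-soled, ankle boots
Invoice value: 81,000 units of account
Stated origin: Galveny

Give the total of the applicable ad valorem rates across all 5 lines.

91%

Line A: rubber-upper → 02.01; rope-soled → 02.01.03; ordinary → 02.01.03.01. Scheduled 25%. Westmoor agreement on 02.01.03: RVC < 35%. → 25%.
Line B: rubber-upper → 02.01; rubber-soled → 02.01.01; sports → 02.01.01.01. Scheduled 32%. Westmoor agreement on 02.01.03: 02.01.01.01 not covered. → 32%.
Line C: leather-upper → 02.02; rubber-soled → 02.02.01; ankle boots → 02.02.01.02. Scheduled 2%. Osteria agreement on 02.01.02.03: 02.02.01.02 not covered. → 2%.
Line D: rubber-upper → 02.01; leather-soled → 02.01.02; sports → 02.01.02.03. Scheduled 35%. Osteria agreement on 02.01.02.03: RVC ≥ 55% → 14% available; preferential 14%; anti-dumping (Osteria, 02.01.02): +9%; total 14% + 9% = 23%. → 23%.
Line E: rubber-upper → 02.01; rope-soled → 02.01.03; ankle boots → 02.01.03.02. Scheduled 9%. No special measure applies. → 9%.
Sum: 25% + 32% + 2% + 23% + 9% = 91%.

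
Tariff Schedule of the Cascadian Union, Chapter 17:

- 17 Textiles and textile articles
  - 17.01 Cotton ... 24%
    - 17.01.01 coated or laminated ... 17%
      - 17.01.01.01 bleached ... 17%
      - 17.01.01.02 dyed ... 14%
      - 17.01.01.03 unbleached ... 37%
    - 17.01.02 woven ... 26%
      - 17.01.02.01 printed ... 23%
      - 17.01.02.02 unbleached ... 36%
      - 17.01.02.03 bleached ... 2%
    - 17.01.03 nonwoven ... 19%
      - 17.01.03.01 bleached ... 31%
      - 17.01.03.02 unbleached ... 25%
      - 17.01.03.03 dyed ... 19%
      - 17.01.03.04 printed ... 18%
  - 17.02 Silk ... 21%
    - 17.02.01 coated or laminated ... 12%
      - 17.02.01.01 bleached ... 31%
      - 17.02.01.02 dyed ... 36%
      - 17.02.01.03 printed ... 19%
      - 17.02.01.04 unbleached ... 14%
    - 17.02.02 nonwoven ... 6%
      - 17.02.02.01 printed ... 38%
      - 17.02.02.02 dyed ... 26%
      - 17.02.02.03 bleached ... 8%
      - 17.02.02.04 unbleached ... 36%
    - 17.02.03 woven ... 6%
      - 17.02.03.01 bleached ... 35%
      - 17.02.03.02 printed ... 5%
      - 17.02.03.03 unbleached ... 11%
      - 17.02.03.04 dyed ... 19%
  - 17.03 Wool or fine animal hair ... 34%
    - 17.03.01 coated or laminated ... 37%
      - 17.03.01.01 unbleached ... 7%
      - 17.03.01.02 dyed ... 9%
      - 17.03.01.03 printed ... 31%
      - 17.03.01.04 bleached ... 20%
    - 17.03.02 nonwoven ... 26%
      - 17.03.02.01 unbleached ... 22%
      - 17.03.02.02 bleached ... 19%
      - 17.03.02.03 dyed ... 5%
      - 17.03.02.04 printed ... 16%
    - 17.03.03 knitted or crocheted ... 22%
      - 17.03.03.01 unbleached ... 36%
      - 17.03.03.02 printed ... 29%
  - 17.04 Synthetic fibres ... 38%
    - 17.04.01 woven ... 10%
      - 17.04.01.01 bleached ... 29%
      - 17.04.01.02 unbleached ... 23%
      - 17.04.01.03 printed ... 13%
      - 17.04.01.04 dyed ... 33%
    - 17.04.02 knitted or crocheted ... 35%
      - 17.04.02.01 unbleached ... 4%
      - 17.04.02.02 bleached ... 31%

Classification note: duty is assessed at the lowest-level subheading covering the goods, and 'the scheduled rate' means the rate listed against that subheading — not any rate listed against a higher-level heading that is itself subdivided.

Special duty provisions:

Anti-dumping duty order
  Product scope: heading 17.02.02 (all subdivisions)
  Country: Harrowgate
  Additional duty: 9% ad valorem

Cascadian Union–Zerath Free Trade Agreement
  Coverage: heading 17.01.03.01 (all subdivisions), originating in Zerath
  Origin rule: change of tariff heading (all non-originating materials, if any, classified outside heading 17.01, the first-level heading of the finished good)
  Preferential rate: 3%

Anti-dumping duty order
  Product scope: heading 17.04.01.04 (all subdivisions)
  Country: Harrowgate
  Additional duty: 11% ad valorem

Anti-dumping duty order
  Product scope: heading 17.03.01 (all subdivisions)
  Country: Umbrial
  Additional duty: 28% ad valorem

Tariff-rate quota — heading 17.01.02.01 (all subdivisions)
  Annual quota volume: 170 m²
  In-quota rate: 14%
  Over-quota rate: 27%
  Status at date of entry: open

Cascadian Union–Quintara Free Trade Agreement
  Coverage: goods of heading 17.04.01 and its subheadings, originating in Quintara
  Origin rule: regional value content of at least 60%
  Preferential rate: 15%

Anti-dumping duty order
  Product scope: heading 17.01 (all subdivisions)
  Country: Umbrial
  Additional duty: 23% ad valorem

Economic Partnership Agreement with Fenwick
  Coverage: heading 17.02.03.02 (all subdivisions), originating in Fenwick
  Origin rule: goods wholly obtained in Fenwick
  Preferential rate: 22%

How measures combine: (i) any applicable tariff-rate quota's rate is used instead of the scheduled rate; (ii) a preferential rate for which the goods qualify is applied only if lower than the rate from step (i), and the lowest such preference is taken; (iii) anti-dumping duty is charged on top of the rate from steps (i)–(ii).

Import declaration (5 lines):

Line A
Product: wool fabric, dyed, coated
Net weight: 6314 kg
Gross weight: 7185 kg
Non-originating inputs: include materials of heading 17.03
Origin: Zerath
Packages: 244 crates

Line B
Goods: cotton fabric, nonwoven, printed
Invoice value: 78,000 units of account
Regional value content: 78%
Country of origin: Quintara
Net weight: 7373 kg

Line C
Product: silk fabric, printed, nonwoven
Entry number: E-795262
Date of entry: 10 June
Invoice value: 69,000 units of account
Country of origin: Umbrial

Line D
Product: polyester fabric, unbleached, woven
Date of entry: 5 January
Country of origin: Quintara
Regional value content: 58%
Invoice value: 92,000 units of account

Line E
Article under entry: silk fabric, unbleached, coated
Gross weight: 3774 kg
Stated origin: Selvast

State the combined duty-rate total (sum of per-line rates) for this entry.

Line A: wool → 17.03; coated → 17.03.01; dyed → 17.03.01.02. Scheduled 9%. Zerath agreement on 17.01.03.01: 17.03.01.02 not covered. → 9%.
Line B: cotton → 17.01; nonwoven → 17.01.03; printed → 17.01.03.04. Scheduled 18%. Quintara agreement on 17.04.01: 17.01.03.04 not covered. → 18%.
Line C: silk → 17.02; nonwoven → 17.02.02; printed → 17.02.02.01. Scheduled 38%. No special measure applies. → 38%.
Line D: polyester → 17.04; woven → 17.04.01; unbleached → 17.04.01.02. Scheduled 23%. Quintara agreement on 17.04.01: RVC < 60%. → 23%.
Line E: silk → 17.02; coated → 17.02.01; unbleached → 17.02.01.04. Scheduled 14%. No special measure applies. → 14%.
Sum: 9% + 18% + 38% + 23% + 14% = 102%.

102%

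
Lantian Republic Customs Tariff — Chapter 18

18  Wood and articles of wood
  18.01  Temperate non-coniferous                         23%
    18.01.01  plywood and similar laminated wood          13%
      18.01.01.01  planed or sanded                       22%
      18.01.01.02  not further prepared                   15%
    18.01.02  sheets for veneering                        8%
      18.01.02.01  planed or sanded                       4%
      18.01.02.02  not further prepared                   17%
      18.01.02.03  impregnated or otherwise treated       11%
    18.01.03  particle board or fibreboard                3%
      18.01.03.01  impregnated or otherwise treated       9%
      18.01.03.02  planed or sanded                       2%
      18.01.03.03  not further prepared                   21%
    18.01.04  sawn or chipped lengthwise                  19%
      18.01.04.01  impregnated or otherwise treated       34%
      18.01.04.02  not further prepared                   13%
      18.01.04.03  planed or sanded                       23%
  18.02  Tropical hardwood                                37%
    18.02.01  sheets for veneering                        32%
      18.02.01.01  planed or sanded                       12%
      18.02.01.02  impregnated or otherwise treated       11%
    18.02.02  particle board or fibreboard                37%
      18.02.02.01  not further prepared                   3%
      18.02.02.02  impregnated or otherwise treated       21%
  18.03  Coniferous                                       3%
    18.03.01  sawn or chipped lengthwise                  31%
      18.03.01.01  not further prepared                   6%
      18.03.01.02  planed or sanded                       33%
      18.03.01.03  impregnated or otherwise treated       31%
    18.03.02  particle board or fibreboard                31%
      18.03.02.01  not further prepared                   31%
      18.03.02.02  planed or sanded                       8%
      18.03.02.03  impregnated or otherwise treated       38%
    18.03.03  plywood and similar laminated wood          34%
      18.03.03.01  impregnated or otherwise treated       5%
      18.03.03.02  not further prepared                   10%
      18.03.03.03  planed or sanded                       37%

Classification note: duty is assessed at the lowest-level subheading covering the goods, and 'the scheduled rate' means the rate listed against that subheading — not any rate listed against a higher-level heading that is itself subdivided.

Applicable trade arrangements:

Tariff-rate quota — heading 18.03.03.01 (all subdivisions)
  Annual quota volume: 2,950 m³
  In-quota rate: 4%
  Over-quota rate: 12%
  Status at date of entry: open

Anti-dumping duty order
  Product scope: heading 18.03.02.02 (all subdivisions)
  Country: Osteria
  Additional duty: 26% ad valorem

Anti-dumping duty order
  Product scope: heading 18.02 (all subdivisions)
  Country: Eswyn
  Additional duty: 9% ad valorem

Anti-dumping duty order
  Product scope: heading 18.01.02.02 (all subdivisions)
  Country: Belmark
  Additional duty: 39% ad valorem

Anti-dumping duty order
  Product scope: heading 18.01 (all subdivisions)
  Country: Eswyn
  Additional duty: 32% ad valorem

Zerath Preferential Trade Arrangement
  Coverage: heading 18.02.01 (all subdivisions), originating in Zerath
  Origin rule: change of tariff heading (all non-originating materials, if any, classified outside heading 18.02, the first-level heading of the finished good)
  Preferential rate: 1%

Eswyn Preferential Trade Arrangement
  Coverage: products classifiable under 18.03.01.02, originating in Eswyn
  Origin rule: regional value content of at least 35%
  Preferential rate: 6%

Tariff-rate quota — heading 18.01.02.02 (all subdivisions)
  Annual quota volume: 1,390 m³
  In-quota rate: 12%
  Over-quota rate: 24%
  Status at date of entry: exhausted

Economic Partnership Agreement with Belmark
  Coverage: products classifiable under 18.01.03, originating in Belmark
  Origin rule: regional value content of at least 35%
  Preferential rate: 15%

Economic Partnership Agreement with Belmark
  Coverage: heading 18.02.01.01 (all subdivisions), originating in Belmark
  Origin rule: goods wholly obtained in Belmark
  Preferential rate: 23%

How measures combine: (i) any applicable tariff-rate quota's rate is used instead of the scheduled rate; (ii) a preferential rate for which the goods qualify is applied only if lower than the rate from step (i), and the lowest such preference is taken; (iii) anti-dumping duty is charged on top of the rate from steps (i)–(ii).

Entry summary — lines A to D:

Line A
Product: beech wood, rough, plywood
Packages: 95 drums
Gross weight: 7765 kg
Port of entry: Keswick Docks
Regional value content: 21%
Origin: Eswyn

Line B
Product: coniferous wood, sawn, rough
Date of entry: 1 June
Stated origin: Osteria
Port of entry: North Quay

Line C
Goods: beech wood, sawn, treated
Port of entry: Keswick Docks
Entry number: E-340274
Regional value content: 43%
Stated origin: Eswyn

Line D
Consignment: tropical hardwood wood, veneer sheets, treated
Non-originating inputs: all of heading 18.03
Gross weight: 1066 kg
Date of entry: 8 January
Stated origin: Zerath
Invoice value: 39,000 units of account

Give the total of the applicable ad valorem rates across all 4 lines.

Line A: beech → 18.01; plywood → 18.01.01; rough → 18.01.01.02. Scheduled 15%. Eswyn agreement on 18.03.01.02: 18.01.01.02 not covered; anti-dumping (Eswyn, 18.01): +32%; total 15% + 32% = 47%. → 47%.
Line B: coniferous → 18.03; sawn → 18.03.01; rough → 18.03.01.01. Scheduled 6%. No special measure applies. → 6%.
Line C: beech → 18.01; sawn → 18.01.04; treated → 18.01.04.01. Scheduled 34%. Eswyn agreement on 18.03.01.02: 18.01.04.01 not covered; anti-dumping (Eswyn, 18.01): +32%; total 34% + 32% = 66%. → 66%.
Line D: tropical hardwood → 18.02; veneer sheets → 18.02.01; treated → 18.02.01.02. Scheduled 11%. Zerath agreement on 18.02.01: CTH met → 1% available; preferential 1%. → 1%.
Sum: 47% + 6% + 66% + 1% = 120%.

120%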